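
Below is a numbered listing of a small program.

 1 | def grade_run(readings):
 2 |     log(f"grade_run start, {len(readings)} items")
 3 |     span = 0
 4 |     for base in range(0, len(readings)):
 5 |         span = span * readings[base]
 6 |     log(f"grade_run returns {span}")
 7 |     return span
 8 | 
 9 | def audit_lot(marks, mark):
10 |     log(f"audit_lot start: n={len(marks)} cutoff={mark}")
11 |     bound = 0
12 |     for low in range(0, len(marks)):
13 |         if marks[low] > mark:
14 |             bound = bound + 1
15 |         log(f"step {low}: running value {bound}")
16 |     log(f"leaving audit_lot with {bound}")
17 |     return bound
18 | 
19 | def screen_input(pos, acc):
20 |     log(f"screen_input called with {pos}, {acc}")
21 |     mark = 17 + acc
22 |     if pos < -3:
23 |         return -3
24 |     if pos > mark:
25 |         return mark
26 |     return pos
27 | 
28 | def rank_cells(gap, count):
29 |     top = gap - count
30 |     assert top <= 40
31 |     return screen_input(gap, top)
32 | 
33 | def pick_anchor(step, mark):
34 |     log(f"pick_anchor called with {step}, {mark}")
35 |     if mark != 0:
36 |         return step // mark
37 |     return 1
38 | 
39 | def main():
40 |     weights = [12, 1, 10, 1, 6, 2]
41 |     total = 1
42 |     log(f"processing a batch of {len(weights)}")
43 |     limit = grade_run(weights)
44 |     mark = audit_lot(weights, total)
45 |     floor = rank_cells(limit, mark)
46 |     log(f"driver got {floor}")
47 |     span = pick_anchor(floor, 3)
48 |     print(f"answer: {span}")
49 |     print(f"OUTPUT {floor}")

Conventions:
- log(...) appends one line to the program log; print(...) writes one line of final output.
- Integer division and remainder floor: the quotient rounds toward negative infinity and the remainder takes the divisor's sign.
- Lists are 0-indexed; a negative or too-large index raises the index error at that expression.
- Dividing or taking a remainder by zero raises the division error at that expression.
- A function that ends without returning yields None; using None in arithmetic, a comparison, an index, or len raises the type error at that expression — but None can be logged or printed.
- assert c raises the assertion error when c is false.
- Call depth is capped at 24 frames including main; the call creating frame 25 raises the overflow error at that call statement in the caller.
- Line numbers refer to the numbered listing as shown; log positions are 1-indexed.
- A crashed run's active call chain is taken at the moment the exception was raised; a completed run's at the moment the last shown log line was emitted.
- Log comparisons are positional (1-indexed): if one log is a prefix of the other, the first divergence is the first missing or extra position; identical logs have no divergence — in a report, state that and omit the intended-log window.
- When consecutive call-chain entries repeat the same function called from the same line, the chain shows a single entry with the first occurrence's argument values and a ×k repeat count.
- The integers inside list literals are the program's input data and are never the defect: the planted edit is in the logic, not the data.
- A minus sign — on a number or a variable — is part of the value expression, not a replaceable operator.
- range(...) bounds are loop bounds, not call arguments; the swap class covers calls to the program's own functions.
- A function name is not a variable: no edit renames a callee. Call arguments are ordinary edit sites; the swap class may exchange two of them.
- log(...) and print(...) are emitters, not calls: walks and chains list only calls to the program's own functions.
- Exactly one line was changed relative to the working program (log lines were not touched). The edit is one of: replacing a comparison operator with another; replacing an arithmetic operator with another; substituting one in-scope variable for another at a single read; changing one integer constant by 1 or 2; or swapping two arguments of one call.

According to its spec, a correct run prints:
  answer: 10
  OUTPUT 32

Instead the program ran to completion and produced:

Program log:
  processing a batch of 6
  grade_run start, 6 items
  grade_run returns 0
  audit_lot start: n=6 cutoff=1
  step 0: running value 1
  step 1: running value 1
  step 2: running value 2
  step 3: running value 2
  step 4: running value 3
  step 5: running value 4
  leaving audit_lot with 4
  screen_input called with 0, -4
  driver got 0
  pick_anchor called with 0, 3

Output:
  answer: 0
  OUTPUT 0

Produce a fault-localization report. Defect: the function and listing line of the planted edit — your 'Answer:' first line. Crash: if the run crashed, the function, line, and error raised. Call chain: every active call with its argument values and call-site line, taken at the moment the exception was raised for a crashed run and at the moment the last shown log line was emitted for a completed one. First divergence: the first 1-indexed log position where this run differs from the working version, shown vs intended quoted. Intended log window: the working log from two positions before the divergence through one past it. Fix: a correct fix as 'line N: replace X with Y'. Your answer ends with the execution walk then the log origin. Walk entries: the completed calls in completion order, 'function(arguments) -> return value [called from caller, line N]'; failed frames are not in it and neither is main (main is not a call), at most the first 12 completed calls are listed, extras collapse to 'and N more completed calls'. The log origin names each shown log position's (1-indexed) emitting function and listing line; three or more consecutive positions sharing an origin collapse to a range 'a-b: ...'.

Answer: the defect is in grade_run at line 5.
The tell: The earliest visible damage is log position 3 — 'grade_run returns 0' rather than the intended 'grade_run returns 32'.
Call chain: main -> pick_anchor(0, 3) (called at line 47).
First divergence: position 3; shown 'grade_run returns 0' vs intended 'grade_run returns 32'.
Intended log window:
  1: processing a batch of 6
  2: grade_run start, 6 items
  3: grade_run returns 32
  4: audit_lot start: n=6 cutoff=1
Execution walk:
  grade_run([12, 1, 10, 1, 6, 2]) -> 0  [called from main, line 43]
  audit_lot([12, 1, 10, 1, 6, 2], 1) -> 4  [called from main, line 44]
  screen_input(0, -4) -> 0  [called from rank_cells, line 31]
  rank_cells(0, 4) -> 0  [called from main, line 45]
  pick_anchor(0, 3) -> 0  [called from main, line 47]
Origin of each log line:
  1: emitted by main (line 42)
  2: emitted by grade_run (line 2)
  3: emitted by grade_run (line 6)
  4: emitted by audit_lot (line 10)
  5-10: emitted by audit_lot (line 15)
  11: emitted by audit_lot (line 16)
  12: emitted by screen_input (line 20)
  13: emitted by main (line 46)
  14: emitted by pick_anchor (line 34)
A correct fix: line 5: replace `*` with `+`.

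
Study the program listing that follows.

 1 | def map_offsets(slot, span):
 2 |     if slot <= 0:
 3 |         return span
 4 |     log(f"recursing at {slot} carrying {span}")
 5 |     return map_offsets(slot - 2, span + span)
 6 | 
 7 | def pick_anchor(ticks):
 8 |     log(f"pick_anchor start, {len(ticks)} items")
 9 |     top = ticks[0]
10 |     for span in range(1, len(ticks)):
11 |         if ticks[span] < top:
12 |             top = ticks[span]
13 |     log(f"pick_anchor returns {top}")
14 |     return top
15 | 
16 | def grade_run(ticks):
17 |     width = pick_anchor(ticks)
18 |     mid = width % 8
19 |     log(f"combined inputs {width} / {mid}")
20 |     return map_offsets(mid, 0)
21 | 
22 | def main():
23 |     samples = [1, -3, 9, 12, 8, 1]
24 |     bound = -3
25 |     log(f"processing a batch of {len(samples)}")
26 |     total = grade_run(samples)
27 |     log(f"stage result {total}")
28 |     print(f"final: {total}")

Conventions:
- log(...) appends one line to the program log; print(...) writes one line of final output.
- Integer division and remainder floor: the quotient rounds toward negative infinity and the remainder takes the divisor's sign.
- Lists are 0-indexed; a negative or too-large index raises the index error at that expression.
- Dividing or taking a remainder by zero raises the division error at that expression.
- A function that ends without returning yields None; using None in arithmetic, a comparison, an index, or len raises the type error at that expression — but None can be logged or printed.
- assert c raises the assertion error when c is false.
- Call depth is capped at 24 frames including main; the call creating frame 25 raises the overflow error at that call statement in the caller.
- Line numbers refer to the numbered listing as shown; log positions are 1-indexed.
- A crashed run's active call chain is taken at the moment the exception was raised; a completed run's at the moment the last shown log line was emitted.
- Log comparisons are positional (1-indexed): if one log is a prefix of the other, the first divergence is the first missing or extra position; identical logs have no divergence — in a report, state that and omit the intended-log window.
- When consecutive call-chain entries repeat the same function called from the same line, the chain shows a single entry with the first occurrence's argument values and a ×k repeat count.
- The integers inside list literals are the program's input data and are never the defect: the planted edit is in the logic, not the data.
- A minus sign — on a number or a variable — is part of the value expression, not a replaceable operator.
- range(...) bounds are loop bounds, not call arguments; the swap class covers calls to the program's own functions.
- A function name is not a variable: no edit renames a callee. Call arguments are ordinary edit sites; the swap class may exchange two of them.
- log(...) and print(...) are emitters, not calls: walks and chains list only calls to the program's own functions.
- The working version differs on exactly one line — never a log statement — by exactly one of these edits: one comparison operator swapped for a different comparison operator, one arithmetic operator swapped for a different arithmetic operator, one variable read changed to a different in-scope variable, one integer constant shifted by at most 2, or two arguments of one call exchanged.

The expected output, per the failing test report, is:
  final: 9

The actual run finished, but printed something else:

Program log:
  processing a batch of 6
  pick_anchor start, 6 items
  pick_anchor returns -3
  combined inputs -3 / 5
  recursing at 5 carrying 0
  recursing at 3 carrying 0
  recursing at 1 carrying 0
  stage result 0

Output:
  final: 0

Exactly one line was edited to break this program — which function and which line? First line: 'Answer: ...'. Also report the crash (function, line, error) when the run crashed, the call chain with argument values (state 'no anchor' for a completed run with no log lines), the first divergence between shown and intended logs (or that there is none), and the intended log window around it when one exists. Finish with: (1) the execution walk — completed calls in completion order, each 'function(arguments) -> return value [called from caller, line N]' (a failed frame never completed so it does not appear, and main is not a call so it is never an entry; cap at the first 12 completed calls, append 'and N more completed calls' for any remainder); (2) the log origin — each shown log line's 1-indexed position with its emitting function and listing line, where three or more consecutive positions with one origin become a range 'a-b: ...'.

Answer: the defect is in map_offsets at line 5.
Core observation: Everything matches until log position 6, which reads 'recursing at 3 carrying 0' in place of 'recursing at 3 carrying 5'.
Call chain: main.
First divergence: at position 6 the run shows 'recursing at 3 carrying 0' where the working version logs 'recursing at 3 carrying 5'.
Intended log window:
  4: combined inputs -3 / 5
  5: recursing at 5 carrying 0
  6: recursing at 3 carrying 5
  7: recursing at 1 carrying 8
Execution walk:
  pick_anchor([1, -3, 9, 12, 8, 1]) -> -3  [called from grade_run, line 17]
  map_offsets(-1, 0) -> 0  [called from map_offsets, line 5]
  map_offsets(1, 0) -> 0  [called from map_offsets, line 5]
  map_offsets(3, 0) -> 0  [called from map_offsets, line 5]
  map_offsets(5, 0) -> 0  [called from grade_run, line 20]
  grade_run([1, -3, 9, 12, 8, 1]) -> 0  [called from main, line 26]
Origin of each log line:
  1: emitted by main (line 25)
  2: emitted by pick_anchor (line 8)
  3: emitted by pick_anchor (line 13)
  4: emitted by grade_run (line 19)
  5-7: emitted by map_offsets (line 4)
  8: emitted by main (line 27)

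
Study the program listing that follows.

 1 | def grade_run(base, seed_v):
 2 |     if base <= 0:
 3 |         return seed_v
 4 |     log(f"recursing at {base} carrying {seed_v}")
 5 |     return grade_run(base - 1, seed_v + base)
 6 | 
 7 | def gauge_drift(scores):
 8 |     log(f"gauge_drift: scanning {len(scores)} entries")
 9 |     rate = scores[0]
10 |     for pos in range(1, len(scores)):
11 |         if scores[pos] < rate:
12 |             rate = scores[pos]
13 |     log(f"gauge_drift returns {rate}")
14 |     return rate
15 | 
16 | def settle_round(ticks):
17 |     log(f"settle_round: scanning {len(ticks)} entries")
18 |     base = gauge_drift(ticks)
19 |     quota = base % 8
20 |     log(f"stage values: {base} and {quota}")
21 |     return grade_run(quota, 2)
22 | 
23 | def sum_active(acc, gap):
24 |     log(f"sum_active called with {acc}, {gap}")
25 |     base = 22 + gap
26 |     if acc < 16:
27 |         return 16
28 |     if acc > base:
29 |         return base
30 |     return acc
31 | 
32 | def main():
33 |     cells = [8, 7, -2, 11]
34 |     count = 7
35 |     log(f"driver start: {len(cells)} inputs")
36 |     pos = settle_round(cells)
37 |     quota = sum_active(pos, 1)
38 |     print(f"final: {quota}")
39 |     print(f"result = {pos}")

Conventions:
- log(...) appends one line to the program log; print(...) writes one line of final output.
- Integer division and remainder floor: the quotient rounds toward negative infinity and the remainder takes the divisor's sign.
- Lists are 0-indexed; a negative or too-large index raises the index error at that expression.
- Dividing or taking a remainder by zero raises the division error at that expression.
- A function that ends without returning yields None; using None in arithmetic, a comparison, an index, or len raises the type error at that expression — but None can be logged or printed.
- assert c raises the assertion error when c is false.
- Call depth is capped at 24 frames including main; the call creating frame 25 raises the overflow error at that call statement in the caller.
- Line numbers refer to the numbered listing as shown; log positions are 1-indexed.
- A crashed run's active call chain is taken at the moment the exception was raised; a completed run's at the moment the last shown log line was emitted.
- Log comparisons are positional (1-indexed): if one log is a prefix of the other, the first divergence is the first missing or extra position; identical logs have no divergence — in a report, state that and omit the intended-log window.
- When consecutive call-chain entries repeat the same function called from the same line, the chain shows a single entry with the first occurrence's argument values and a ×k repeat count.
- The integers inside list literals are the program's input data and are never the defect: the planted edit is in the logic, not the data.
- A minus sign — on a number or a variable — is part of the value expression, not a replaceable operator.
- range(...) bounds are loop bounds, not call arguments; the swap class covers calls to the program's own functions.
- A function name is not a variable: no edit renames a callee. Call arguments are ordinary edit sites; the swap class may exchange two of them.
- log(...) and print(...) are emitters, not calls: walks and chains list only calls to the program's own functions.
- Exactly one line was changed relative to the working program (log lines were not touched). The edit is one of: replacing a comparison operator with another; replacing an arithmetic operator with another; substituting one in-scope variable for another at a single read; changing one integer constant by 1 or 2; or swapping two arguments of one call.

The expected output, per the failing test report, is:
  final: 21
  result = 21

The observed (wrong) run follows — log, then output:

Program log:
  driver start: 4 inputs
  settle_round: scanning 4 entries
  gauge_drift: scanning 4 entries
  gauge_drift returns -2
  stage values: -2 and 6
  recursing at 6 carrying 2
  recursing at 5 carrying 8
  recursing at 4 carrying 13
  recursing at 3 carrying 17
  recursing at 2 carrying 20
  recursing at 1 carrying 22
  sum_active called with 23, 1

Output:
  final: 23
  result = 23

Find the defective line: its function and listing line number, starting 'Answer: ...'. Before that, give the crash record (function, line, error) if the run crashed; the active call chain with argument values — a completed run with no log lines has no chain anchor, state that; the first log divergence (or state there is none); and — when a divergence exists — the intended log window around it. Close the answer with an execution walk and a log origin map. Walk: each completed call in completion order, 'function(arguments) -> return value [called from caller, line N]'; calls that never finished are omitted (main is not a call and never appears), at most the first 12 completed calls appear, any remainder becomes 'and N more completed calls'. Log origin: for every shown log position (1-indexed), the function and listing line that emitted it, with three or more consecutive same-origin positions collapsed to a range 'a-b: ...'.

Answer: the defect is in settle_round at line 21.
Core observation: The earliest visible damage is log position 6 — 'recursing at 6 carrying 2' rather than the intended 'recursing at 6 carrying 0'.
Call chain: main -> sum_active(23, 1) (called at line 37).
First divergence: position 6; shown 'recursing at 6 carrying 2' vs intended 'recursing at 6 carrying 0'.
Intended log window:
  4: gauge_drift returns -2
  5: stage values: -2 and 6
  6: recursing at 6 carrying 0
  7: recursing at 5 carrying 6
Execution walk:
  gauge_drift([8, 7, -2, 11]) -> -2  [called from settle_round, line 18]
  grade_run(0, 23) -> 23  [called from grade_run, line 5]
  grade_run(1, 22) -> 23  [called from grade_run, line 5]
  grade_run(2, 20) -> 23  [called from grade_run, line 5]
  grade_run(3, 17) -> 23  [called from grade_run, line 5]
  grade_run(4, 13) -> 23  [called from grade_run, line 5]
  grade_run(5, 8) -> 23  [called from grade_run, line 5]
  grade_run(6, 2) -> 23  [called from settle_round, line 21]
  settle_round([8, 7, -2, 11]) -> 23  [called from main, line 36]
  sum_active(23, 1) -> 23  [called from main, line 37]
Log origin:
  1: logged in main at line 35
  2: logged in settle_round at line 17
  3: logged in gauge_drift at line 8
  4: logged in gauge_drift at line 13
  5: logged in settle_round at line 20
  6-11: logged in grade_run at line 4
  12: logged in sum_active at line 24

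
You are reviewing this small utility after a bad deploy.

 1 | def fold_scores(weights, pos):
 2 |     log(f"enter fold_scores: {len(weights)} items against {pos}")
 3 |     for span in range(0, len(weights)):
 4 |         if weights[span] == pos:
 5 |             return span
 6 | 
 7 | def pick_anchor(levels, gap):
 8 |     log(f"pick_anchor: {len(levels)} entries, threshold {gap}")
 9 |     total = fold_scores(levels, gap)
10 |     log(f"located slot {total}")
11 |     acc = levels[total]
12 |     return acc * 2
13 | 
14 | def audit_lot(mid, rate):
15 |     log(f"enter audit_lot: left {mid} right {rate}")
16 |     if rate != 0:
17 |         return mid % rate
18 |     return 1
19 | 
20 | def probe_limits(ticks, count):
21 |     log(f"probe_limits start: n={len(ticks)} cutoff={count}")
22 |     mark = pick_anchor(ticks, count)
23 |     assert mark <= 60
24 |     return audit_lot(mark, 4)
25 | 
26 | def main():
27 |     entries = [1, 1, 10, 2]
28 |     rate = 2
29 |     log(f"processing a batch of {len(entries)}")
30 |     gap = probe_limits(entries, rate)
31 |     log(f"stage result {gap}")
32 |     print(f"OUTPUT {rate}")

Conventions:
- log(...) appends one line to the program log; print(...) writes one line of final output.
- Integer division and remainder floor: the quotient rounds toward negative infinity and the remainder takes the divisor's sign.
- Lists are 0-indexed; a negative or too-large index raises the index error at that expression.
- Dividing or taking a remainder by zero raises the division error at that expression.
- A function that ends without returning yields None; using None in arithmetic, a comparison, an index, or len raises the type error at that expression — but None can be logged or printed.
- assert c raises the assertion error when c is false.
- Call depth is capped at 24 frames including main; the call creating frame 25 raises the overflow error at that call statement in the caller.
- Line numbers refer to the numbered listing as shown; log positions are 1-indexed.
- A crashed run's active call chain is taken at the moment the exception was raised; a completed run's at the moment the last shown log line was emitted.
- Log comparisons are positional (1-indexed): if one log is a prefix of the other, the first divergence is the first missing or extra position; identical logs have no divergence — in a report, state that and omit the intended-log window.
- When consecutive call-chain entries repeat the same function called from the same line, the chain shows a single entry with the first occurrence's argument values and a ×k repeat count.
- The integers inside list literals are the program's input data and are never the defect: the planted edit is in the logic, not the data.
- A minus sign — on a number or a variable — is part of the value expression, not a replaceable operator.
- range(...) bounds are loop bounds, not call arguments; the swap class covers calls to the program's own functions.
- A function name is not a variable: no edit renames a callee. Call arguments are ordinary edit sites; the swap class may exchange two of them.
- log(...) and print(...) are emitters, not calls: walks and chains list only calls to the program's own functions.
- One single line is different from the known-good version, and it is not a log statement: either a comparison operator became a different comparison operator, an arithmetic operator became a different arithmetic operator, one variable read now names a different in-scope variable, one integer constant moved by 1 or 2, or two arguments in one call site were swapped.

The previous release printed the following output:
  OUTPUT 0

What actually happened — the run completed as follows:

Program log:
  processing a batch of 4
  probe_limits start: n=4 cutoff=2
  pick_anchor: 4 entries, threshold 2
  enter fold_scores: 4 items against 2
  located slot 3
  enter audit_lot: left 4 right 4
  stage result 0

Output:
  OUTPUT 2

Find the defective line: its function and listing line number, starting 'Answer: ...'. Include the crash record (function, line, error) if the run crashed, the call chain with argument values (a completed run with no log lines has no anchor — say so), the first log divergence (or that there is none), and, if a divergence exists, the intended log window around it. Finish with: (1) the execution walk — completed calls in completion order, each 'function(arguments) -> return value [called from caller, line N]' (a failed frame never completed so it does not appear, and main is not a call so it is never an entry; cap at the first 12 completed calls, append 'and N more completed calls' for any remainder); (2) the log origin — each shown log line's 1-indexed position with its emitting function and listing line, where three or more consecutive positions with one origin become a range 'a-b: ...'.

Answer: the defect is in main at line 32.
The tell: No log line changed; the fault shows up purely in the output.
Call chain: main.
First divergence: there is none — every log position agrees.
Execution walk:
  fold_scores([1, 1, 10, 2], 2) -> 3  [called from pick_anchor, line 9]
  pick_anchor([1, 1, 10, 2], 2) -> 4  [called from probe_limits, line 22]
  audit_lot(4, 4) -> 0  [called from probe_limits, line 24]
  probe_limits([1, 1, 10, 2], 2) -> 0  [called from main, line 30]
Origin of each log line:
  1: logged in main at line 29
  2: logged in probe_limits at line 21
  3: logged in pick_anchor at line 8
  4: logged in fold_scores at line 2
  5: logged in pick_anchor at line 10
  6: logged in audit_lot at line 15
  7: logged in main at line 31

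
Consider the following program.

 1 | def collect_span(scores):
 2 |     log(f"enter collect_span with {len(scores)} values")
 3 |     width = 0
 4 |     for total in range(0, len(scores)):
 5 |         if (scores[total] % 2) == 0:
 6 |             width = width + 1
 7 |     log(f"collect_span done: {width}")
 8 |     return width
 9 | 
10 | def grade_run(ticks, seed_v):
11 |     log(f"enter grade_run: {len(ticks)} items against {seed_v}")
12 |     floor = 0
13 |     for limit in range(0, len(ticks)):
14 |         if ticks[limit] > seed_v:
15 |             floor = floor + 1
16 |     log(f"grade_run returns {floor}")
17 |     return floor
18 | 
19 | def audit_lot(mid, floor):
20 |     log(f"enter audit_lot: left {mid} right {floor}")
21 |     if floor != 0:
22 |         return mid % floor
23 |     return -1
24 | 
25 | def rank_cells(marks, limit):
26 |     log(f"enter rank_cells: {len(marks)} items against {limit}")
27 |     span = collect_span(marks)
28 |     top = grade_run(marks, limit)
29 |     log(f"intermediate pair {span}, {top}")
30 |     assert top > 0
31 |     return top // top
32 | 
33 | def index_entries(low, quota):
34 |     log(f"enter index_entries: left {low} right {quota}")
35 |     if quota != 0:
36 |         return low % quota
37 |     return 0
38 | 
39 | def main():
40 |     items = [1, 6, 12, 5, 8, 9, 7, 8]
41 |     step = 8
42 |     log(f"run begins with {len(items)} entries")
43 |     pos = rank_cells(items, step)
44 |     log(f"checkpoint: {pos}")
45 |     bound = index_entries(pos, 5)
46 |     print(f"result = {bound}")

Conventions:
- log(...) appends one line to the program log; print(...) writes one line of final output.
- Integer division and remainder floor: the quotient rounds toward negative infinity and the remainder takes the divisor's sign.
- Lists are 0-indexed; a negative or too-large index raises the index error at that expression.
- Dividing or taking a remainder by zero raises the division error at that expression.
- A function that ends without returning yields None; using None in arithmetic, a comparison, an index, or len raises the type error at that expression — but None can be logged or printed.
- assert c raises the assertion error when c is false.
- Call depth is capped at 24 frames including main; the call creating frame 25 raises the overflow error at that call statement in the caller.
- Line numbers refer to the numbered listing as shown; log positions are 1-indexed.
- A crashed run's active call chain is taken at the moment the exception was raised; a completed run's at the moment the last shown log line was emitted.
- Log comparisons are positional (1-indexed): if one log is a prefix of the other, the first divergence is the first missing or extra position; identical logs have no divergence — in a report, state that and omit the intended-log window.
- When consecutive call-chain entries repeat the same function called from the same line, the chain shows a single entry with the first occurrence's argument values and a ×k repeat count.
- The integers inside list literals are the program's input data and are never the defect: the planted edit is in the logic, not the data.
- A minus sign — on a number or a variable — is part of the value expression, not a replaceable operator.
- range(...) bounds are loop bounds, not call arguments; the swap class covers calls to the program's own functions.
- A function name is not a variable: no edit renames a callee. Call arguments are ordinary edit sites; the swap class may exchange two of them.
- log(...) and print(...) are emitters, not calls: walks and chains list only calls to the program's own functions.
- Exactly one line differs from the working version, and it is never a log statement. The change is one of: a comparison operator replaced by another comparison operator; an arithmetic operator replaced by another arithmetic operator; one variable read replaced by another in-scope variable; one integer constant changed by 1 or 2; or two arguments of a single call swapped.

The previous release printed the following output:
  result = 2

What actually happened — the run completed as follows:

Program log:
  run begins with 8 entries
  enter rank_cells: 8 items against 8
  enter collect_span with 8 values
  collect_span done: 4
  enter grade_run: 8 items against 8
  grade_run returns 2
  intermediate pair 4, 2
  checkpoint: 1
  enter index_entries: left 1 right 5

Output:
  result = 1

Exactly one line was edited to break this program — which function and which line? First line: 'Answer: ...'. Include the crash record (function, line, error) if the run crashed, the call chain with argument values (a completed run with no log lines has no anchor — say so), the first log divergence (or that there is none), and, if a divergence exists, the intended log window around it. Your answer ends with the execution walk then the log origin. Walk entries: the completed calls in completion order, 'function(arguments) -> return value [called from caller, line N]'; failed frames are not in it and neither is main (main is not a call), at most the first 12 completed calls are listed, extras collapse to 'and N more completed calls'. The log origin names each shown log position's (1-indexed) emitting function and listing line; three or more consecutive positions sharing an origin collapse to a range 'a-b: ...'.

Answer: the defect is in rank_cells at line 31.
Key fact: Everything matches until log position 8, which reads 'checkpoint: 1' in place of 'checkpoint: 2'.
Call chain: main -> index_entries(1, 5) (called at line 45).
First divergence: position 8; shown 'checkpoint: 1' vs intended 'checkpoint: 2'.
Intended log window:
  6: grade_run returns 2
  7: intermediate pair 4, 2
  8: checkpoint: 2
  9: enter index_entries: left 2 right 5
Execution walk:
  collect_span([1, 6, 12, 5, 8, 9, 7, 8]) -> 4  [called from rank_cells, line 27]
  grade_run([1, 6, 12, 5, 8, 9, 7, 8], 8) -> 2  [called from rank_cells, line 28]
  rank_cells([1, 6, 12, 5, 8, 9, 7, 8], 8) -> 1  [called from main, line 43]
  index_entries(1, 5) -> 1  [called from main, line 45]
Origin of each log line:
  1: from main, line 42
  2: from rank_cells, line 26
  3: from collect_span, line 2
  4: from collect_span, line 7
  5: from grade_run, line 11
  6: from grade_run, line 16
  7: from rank_cells, line 29
  8: from main, line 44
  9: from index_entries, line 34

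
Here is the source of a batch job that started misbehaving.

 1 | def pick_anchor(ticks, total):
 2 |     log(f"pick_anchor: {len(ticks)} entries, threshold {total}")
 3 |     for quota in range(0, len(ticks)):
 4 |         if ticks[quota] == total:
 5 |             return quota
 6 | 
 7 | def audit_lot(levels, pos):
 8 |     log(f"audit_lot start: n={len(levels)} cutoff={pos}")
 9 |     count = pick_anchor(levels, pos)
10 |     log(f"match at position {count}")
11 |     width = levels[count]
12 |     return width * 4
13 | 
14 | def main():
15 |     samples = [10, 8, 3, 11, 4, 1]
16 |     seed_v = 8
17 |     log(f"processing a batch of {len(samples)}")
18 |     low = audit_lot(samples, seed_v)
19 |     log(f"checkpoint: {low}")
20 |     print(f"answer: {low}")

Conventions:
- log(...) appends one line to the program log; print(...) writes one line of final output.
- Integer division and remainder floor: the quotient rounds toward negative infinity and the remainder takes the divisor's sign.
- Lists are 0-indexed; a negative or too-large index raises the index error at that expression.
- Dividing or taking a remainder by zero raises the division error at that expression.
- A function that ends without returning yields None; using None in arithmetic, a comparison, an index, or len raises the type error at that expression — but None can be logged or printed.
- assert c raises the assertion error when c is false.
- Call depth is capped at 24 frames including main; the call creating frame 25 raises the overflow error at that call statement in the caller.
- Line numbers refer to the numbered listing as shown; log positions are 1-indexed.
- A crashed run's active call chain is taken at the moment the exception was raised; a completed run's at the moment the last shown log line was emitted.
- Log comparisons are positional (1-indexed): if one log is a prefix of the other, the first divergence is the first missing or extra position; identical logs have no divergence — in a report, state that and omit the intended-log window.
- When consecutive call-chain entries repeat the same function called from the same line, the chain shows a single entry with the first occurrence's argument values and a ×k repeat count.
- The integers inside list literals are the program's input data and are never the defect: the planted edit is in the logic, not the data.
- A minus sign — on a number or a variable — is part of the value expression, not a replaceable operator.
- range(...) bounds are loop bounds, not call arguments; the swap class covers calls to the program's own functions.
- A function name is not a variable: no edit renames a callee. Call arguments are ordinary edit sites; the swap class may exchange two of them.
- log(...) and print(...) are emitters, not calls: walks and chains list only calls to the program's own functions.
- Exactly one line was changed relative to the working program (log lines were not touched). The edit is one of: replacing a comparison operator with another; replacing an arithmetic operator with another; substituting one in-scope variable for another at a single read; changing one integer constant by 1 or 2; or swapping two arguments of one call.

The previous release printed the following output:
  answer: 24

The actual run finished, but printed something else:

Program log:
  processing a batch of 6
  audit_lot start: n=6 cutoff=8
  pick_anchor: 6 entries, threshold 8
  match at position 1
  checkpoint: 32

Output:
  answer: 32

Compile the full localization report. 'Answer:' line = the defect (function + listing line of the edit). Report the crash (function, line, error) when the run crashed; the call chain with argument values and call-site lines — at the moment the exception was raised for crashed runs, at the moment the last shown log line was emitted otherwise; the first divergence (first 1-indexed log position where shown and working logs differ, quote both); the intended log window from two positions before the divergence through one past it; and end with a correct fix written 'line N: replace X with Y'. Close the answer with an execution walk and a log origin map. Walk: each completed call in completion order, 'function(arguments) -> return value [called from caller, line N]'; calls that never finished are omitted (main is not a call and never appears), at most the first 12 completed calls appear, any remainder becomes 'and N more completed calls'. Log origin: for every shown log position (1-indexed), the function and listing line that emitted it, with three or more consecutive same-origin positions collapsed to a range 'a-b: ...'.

Answer: the defect is in audit_lot at line 12.
The tell: Position 5 is the first bad log line: 'checkpoint: 32' should read 'checkpoint: 24'.
Call chain: main.
First divergence: position 5 — the shown line 'checkpoint: 32' should read 'checkpoint: 24'.
Intended log window:
  3: pick_anchor: 6 entries, threshold 8
  4: match at position 1
  5: checkpoint: 24
Execution walk:
  pick_anchor([10, 8, 3, 11, 4, 1], 8) -> 1  [called from audit_lot, line 9]
  audit_lot([10, 8, 3, 11, 4, 1], 8) -> 32  [called from main, line 18]
Log origin:
  1: emitted by main (line 17)
  2: emitted by audit_lot (line 8)
  3: emitted by pick_anchor (line 2)
  4: emitted by audit_lot (line 10)
  5: emitted by main (line 19)
A correct fix: line 12: replace `4` with `3`.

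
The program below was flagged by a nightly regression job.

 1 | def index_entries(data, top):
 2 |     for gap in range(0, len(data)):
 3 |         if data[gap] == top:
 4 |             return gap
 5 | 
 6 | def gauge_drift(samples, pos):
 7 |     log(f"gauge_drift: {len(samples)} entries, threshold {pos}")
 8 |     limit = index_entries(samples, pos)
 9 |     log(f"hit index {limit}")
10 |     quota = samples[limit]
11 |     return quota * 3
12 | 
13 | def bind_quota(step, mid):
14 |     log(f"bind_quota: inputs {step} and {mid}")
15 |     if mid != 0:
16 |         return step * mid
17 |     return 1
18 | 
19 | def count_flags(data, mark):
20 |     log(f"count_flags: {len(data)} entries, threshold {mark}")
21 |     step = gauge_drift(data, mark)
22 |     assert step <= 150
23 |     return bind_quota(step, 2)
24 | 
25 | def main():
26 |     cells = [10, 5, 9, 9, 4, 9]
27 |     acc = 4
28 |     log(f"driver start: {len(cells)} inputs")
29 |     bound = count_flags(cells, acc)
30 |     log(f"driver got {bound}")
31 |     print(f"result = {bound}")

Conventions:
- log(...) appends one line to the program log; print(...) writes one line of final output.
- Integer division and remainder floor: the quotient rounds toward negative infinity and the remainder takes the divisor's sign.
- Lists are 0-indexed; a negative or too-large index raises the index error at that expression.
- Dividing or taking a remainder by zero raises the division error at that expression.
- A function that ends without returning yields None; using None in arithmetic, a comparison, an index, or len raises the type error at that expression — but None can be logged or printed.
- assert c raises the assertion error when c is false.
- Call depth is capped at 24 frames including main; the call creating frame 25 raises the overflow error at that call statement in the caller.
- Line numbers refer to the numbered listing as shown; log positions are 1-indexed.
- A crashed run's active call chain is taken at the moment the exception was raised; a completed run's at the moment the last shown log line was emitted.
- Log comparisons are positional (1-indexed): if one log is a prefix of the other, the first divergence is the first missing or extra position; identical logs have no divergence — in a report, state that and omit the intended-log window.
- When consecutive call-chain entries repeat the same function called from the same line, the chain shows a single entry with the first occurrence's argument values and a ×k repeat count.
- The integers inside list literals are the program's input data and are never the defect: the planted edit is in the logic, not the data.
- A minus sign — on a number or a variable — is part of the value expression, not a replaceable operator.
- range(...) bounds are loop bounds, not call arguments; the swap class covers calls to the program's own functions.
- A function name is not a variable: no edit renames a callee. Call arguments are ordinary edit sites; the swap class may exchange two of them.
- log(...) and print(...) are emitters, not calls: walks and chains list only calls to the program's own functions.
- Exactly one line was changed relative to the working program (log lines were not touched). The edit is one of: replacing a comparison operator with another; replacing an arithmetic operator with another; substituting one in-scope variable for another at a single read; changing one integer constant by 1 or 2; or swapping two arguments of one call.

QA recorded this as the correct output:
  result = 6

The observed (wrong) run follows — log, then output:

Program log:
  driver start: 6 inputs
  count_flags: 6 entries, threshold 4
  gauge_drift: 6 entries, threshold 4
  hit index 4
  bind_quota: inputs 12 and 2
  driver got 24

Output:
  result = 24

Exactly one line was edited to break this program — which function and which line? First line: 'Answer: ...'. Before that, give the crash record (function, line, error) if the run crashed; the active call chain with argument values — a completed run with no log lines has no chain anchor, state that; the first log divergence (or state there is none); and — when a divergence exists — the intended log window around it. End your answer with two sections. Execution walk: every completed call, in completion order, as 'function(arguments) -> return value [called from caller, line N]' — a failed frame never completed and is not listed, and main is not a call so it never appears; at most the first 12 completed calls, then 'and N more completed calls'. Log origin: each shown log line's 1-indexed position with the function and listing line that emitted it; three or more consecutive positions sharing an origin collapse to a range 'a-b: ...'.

Answer: the defect is in bind_quota at line 16.
The tell: The earliest visible damage is log position 6 — 'driver got 24' rather than the intended 'driver got 6'.
Call chain: main.
First divergence: position 6 — shown 'driver got 24', intended 'driver got 6'.
Intended log window:
  4: hit index 4
  5: bind_quota: inputs 12 and 2
  6: driver got 6
Execution walk:
  index_entries([10, 5, 9, 9, 4, 9], 4) -> 4  [called from gauge_drift, line 8]
  gauge_drift([10, 5, 9, 9, 4, 9], 4) -> 12  [called from count_flags, line 21]
  bind_quota(12, 2) -> 24  [called from count_flags, line 23]
  count_flags([10, 5, 9, 9, 4, 9], 4) -> 24  [called from main, line 29]
Log line origins:
  1: logged in main at line 28
  2: logged in count_flags at line 20
  3: logged in gauge_drift at line 7
  4: logged in gauge_drift at line 9
  5: logged in bind_quota at line 14
  6: logged in main at line 30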